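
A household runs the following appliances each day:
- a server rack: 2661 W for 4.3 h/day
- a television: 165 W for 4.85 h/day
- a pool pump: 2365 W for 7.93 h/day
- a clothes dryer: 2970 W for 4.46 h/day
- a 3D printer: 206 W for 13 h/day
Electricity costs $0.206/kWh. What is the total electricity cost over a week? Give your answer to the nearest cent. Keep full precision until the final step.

server rack: 2661 W × 4.3 h × 7 d = 80,096 Wh = 80.1 kWh
television: 165 W × 4.85 h × 7 d = 5,602 Wh = 5.602 kWh
pool pump: 2365 W × 7.93 h × 7 d = 131,281 Wh = 131.3 kWh
clothes dryer: 2970 W × 4.46 h × 7 d = 92,723 Wh = 92.72 kWh
3D printer: 206 W × 13 h × 7 d = 18,746 Wh = 18.75 kWh
Total energy = 80.1 + 5.602 + 131.3 + 92.72 + 18.75 = 328.4 kWh
Cost = 328.4 kWh × $0.206 = $67.66

$67.66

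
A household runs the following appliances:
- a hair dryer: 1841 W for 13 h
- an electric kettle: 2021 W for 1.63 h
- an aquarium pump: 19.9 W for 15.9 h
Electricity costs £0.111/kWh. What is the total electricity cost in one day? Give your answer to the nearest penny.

£3.06

hair dryer: 1841 W × 13 h = 23,933 Wh = 23.93 kWh
electric kettle: 2021 W × 1.63 h = 3,294 Wh = 3.294 kWh
aquarium pump: 19.9 W × 15.9 h = 316 Wh = 0.3164 kWh
Total energy = 23.93 + 3.294 + 0.3164 = 27.54 kWh
Cost = 27.54 kWh × £0.111 = £3.06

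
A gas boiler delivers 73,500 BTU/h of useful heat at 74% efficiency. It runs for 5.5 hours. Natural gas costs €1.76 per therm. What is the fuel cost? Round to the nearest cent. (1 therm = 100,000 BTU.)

Heat delivered = 73,500 BTU/h × 5.5 h = 404,250 BTU
Gas input = 404,250 / 0.74 = 546,284 BTU
= 546,284 / 100,000 = 5.463 therm
Cost = 5.463 × €1.76/therm = €9.61

€9.61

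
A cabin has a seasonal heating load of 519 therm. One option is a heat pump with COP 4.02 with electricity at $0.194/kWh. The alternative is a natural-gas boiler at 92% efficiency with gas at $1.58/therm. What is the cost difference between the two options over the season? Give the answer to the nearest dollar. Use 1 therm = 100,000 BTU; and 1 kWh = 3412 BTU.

Heat load = 519 therm × 100,000 = 51,900,000 BTU
Gas: input = 51,900,000 / 0.92 = 56,413,043 BTU = 564.1 therm → 564.1 × $1.58 = $891.33
Heat pump: 51,900,000 BTU / 3412 = 15,210 kWh heat; / 4.02 = 3,784 kWh in → × $0.194 = $734.06
Difference = |$891.33 − $734.06| = $157.26 ≈ $157

$157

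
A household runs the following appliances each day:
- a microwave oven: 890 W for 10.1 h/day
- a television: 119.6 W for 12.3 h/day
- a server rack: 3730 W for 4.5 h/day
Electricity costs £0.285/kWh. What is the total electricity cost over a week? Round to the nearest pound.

£54

microwave oven: 890 W × 10.1 h × 7 d = 62,923 Wh = 62.92 kWh
television: 119.6 W × 12.3 h × 7 d = 10,298 Wh = 10.3 kWh
server rack: 3730 W × 4.5 h × 7 d = 117,495 Wh = 117.5 kWh
Total energy = 62.92 + 10.3 + 117.5 = 190.7 kWh
Cost = 190.7 kWh × £0.285 = £54.35 ≈ £54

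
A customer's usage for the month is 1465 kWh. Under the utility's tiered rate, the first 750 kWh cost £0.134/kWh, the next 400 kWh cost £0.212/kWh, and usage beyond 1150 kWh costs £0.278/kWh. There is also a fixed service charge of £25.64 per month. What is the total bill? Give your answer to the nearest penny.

First 750 kWh × £0.134 = £100.50
Next 400 kWh × £0.212 = £84.80
Remaining 315 kWh × £0.278 = £87.57
Energy charge = £272.87; + service £25.64 = £298.51

£298.51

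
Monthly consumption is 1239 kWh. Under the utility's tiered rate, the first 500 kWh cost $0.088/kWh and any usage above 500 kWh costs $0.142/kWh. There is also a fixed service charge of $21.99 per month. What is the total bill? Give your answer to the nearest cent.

First 500 kWh × $0.088 = $44.00
Remaining 739 kWh × $0.142 = $104.94
Energy charge = $148.94; + service $21.99 = $170.93

$170.93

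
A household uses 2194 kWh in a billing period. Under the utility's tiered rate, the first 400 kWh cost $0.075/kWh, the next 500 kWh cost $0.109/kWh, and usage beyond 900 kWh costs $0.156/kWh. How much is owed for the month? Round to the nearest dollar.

$286

First 400 kWh × $0.075 = $30.00
Next 500 kWh × $0.109 = $54.50
Remaining 1294 kWh × $0.156 = $201.86
Total = $286.36 ≈ $286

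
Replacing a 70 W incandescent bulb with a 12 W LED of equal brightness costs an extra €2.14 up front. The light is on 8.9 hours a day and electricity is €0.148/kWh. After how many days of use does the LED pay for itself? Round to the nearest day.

Power saved = 70 − 12 = 58 W
Daily energy saved = 58 W × 8.9 h = 516.2 Wh = 0.5162 kWh
Daily savings = 0.5162 × €0.148 = €0.0764
Payback = €2.14 / €0.0764 per day = 28.01 days

28 days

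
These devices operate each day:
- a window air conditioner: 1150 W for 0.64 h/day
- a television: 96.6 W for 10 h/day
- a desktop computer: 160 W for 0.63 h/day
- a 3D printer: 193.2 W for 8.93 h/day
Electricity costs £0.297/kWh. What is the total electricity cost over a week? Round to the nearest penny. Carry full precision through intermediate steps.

window air conditioner: 1150 W × 0.64 h × 7 d = 5,152 Wh = 5.152 kWh
television: 96.6 W × 10 h × 7 d = 6,762 Wh = 6.762 kWh
desktop computer: 160 W × 0.63 h × 7 d = 706 Wh = 0.7056 kWh
3D printer: 193.2 W × 8.93 h × 7 d = 12,077 Wh = 12.08 kWh
Total energy = 5.152 + 6.762 + 0.7056 + 12.08 = 24.7 kWh
Cost = 24.7 kWh × £0.297 = £7.33

£7.33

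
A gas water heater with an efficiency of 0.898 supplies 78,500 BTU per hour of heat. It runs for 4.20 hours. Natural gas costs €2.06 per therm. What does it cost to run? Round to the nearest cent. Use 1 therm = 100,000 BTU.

Heat delivered = 78,500 BTU/h × 4.20 h = 329,700 BTU
Gas input = 329,700 / 0.898 = 367,149 BTU
= 367,149 / 100,000 = 3.671 therm
Cost = 3.671 × €2.06/therm = €7.56

€7.56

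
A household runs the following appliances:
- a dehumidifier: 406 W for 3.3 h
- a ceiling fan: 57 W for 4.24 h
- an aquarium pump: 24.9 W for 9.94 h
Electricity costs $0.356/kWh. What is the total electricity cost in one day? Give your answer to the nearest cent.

dehumidifier: 406 W × 3.3 h = 1,340 Wh = 1.34 kWh
ceiling fan: 57 W × 4.24 h = 242 Wh = 0.2417 kWh
aquarium pump: 24.9 W × 9.94 h = 248 Wh = 0.2475 kWh
Total energy = 1.34 + 0.2417 + 0.2475 = 1.829 kWh
Cost = 1.829 kWh × $0.356 = $0.65

$0.65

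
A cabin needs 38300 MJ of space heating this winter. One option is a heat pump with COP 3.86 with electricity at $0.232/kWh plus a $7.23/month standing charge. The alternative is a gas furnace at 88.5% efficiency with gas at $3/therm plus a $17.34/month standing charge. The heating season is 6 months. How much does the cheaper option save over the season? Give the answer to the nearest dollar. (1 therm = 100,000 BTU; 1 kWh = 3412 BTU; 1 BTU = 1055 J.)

Heat load = 38300 MJ = 38,300,000,000 J / 1055 = 36,303,318 BTU
Gas: input = 36,303,318 / 0.885 = 41,020,698 BTU = 410.2 therm → 410.2 × $3 = $1,230.62; + 6 × $17.34 standing = $1,334.66
Heat pump: 36,303,318 BTU / 3412 = 10,640 kWh heat; / 3.86 = 2,756 kWh in → × $0.232 = $639.50; + 6 × $7.23 standing = $682.88
Difference = |$1,334.66 − $682.88| = $651.78 ≈ $652

$652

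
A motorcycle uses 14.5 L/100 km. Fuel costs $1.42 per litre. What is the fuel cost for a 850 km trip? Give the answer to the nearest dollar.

$175

Fuel = 14.5 L/100 km × 850 km / 100 = 123.2 L
Cost = 123.2 L × $1.42/L = $175.01 ≈ $175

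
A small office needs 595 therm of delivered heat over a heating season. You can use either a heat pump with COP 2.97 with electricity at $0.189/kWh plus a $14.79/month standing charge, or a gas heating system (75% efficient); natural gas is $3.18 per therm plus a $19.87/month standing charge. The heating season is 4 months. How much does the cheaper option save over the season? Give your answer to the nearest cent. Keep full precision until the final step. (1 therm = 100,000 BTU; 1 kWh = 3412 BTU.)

$1433.40

Heat load = 595 therm × 100,000 = 59,500,000 BTU
Gas: input = 59,500,000 / 0.75 = 79,333,333 BTU = 793.3 therm → 793.3 × $3.18 = $2,522.80; + 4 × $19.87 standing = $2,602.28
Heat pump: 59,500,000 BTU / 3412 = 17,440 kWh heat; / 2.97 = 5,872 kWh in → × $0.189 = $1,109.72; + 4 × $14.79 standing = $1,168.88
Difference = |$2,602.28 − $1,168.88| = $1,433.40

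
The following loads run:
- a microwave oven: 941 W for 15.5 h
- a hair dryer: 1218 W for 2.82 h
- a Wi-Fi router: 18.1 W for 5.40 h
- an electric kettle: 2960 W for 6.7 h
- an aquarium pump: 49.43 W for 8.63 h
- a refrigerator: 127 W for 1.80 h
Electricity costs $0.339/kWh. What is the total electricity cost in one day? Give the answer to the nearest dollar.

$13

microwave oven: 941 W × 15.5 h = 14,586 Wh = 14.59 kWh
hair dryer: 1218 W × 2.82 h = 3,435 Wh = 3.435 kWh
Wi-Fi router: 18.1 W × 5.40 h = 98 Wh = 0.09774 kWh
electric kettle: 2960 W × 6.7 h = 19,832 Wh = 19.83 kWh
aquarium pump: 49.43 W × 8.63 h = 427 Wh = 0.4266 kWh
refrigerator: 127 W × 1.80 h = 229 Wh = 0.2286 kWh
Total energy = 14.59 + 3.435 + 0.09774 + 19.83 + 0.4266 + 0.2286 = 38.61 kWh
Cost = 38.61 kWh × $0.339 = $13.09 ≈ $13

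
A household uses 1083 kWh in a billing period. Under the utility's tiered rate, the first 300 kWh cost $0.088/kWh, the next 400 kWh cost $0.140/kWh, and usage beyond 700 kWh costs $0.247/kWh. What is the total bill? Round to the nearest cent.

$177.00

First 300 kWh × $0.088 = $26.40
Next 400 kWh × $0.140 = $56.00
Remaining 383 kWh × $0.247 = $94.60
Total = $177.00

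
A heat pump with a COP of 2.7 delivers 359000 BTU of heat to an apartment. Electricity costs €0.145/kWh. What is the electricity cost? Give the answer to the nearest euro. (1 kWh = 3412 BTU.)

€6

Heat delivered = 359,000 BTU / 3412 = 105.2 kWh
Electrical input = 105.2 kWh / 2.7 = 38.97 kWh
Cost = 38.97 × €0.145/kWh = €5.65 ≈ €6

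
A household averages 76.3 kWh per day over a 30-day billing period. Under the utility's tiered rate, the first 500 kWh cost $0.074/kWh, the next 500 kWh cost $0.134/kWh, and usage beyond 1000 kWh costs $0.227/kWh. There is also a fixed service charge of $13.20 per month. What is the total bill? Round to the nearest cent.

$409.80

Usage = 76.3 kWh/day × 30 days = 2289 kWh
First 500 kWh × $0.074 = $37.00
Next 500 kWh × $0.134 = $67.00
Remaining 1289 kWh × $0.227 = $292.60
Energy charge = $396.60; + service $13.20 = $409.80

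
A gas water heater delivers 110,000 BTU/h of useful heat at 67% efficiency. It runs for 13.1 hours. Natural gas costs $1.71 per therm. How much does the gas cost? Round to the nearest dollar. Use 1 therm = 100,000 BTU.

$37

Heat delivered = 110,000 BTU/h × 13.1 h = 1,441,000 BTU
Gas input = 1,441,000 / 0.67 = 2,150,746 BTU
= 2,150,746 / 100,000 = 21.51 therm
Cost = 21.51 × $1.71/therm = $36.78 ≈ $37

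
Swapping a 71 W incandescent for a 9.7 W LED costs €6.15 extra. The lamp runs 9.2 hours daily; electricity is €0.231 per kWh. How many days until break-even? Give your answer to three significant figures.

Power saved = 71 − 9.7 = 61.3 W
Daily energy saved = 61.3 W × 9.2 h = 564 Wh = 0.56396 kWh
Daily savings = 0.56396 × €0.231 = €0.1303
Payback = €6.15 / €0.1303 per day = 47.21 days

47.2 days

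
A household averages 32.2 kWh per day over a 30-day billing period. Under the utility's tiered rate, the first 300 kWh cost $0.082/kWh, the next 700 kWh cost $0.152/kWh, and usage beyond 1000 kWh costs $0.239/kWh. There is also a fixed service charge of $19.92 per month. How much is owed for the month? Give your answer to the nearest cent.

Usage = 32.2 kWh/day × 30 days = 966 kWh
First 300 kWh × $0.082 = $24.60
Next 666 kWh × $0.152 = $101.23
Remaining tier: 0 kWh (not reached)
Energy charge = $125.83; + service $19.92 = $145.75

$145.75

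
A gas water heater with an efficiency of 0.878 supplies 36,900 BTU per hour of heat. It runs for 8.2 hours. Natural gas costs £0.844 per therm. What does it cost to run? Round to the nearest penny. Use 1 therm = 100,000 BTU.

Heat delivered = 36,900 BTU/h × 8.2 h = 302,580 BTU
Gas input = 302,580 / 0.878 = 344,624 BTU
= 344,624 / 100,000 = 3.446 therm
Cost = 3.446 × £0.844/therm = £2.91

£2.91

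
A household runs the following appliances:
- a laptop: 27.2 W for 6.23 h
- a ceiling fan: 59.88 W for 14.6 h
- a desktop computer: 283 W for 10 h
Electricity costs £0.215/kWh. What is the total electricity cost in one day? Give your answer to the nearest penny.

£0.83

laptop: 27.2 W × 6.23 h = 169 Wh = 0.1695 kWh
ceiling fan: 59.88 W × 14.6 h = 874 Wh = 0.8742 kWh
desktop computer: 283 W × 10 h = 2,830 Wh = 2.83 kWh
Total energy = 0.1695 + 0.8742 + 2.83 = 3.874 kWh
Cost = 3.874 kWh × £0.215 = £0.83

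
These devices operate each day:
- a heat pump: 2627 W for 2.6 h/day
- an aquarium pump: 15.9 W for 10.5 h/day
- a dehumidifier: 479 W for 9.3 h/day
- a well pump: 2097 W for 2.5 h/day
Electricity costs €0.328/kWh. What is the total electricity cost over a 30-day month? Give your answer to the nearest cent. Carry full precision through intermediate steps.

heat pump: 2627 W × 2.6 h × 30 d = 204,906 Wh = 204.9 kWh
aquarium pump: 15.9 W × 10.5 h × 30 d = 5,009 Wh = 5.009 kWh
dehumidifier: 479 W × 9.3 h × 30 d = 133,641 Wh = 133.6 kWh
well pump: 2097 W × 2.5 h × 30 d = 157,275 Wh = 157.3 kWh
Total energy = 204.9 + 5.009 + 133.6 + 157.3 = 500.8 kWh
Cost = 500.8 kWh × €0.328 = €164.27

€164.27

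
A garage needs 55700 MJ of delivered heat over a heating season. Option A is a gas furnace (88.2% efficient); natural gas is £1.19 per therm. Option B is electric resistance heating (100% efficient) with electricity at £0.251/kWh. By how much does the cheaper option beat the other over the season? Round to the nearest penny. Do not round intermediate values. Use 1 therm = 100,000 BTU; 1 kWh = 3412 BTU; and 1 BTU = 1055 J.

Heat load = 55700 MJ = 55,700,000,000 J / 1055 = 52,796,209 BTU
Gas: input = 52,796,209 / 0.882 = 59,859,647 BTU = 598.6 therm → 598.6 × £1.19 = £712.33
Electric: 52,796,209 BTU / 3412 = 15,470 kWh → × £0.251 = £3,883.89
Difference = |£712.33 − £3,883.89| = £3,171.56

£3171.56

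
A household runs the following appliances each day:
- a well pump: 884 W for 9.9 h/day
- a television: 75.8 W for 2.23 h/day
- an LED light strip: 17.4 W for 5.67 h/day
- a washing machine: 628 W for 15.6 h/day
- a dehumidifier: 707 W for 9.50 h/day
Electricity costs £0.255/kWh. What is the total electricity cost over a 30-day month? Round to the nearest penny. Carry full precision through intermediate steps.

£195.32

well pump: 884 W × 9.9 h × 30 d = 262,548 Wh = 262.5 kWh
television: 75.8 W × 2.23 h × 30 d = 5,071 Wh = 5.071 kWh
LED light strip: 17.4 W × 5.67 h × 30 d = 2,960 Wh = 2.96 kWh
washing machine: 628 W × 15.6 h × 30 d = 293,904 Wh = 293.9 kWh
dehumidifier: 707 W × 9.50 h × 30 d = 201,495 Wh = 201.5 kWh
Total energy = 262.5 + 5.071 + 2.96 + 293.9 + 201.5 = 766 kWh
Cost = 766 kWh × £0.255 = £195.32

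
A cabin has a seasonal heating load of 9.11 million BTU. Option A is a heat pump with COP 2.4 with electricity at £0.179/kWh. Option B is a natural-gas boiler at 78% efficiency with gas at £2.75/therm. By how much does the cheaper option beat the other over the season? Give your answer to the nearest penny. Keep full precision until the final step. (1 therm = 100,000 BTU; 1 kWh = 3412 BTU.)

£122.05

Heat load = 9.11 × 10⁶ BTU = 9,110,000 BTU
Gas: input = 9,110,000 / 0.78 = 11,679,487 BTU = 116.8 therm → 116.8 × £2.75 = £321.19
Heat pump: 9,110,000 BTU / 3412 = 2,670 kWh heat; / 2.4 = 1,112 kWh in → × £0.179 = £199.14
Difference = |£321.19 − £199.14| = £122.05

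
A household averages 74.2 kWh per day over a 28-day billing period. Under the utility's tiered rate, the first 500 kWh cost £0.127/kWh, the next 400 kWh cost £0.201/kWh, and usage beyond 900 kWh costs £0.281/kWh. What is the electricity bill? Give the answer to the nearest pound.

Usage = 74.2 kWh/day × 28 days = 2077.6 kWh
First 500 kWh × £0.127 = £63.50
Next 400 kWh × £0.201 = £80.40
Remaining 1177.6 kWh × £0.281 = £330.91
Total = £474.81 ≈ £475

£475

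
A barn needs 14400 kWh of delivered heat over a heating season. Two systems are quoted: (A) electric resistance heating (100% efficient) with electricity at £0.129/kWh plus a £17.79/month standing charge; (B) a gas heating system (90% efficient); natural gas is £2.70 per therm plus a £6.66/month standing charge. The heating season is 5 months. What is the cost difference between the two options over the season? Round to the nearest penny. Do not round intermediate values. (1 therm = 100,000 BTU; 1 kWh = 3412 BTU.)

£439.27

Heat load = 14400 kWh × 3412 = 49,132,800 BTU
Gas: input = 49,132,800 / 0.900 = 54,592,000 BTU = 545.9 therm → 545.9 × £2.70 = £1,473.98; + 5 × £6.66 standing = £1,507.28
Electric: 49,132,800 BTU / 3412 = 14,400 kWh → × £0.129 = £1,857.60; + 5 × £17.79 standing = £1,946.55
Difference = |£1,507.28 − £1,946.55| = £439.27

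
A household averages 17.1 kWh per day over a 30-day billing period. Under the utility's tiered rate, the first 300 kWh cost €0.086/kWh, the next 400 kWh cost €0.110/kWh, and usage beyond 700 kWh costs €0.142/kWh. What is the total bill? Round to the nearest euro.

Usage = 17.1 kWh/day × 30 days = 513 kWh
First 300 kWh × €0.086 = €25.80
Next 213 kWh × €0.110 = €23.43
Remaining tier: 0 kWh (not reached)
Total = €49.23 ≈ €49

€49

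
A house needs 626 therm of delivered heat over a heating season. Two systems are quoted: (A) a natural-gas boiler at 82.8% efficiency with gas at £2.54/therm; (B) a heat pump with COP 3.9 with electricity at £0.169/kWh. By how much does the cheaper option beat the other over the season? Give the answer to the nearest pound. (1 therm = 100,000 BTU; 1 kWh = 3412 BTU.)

£1125

Heat load = 626 therm × 100,000 = 62,600,000 BTU
Gas: input = 62,600,000 / 0.828 = 75,603,865 BTU = 756 therm → 756 × £2.54 = £1,920.34
Heat pump: 62,600,000 BTU / 3412 = 18,350 kWh heat; / 3.9 = 4,704 kWh in → × £0.169 = £795.04
Difference = |£1,920.34 − £795.04| = £1,125.30 ≈ £1125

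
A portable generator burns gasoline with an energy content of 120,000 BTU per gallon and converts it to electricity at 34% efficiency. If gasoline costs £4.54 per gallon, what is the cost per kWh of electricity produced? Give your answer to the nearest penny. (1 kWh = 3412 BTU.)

Electrical output per gallon = 120,000 BTU × 0.34 / 3412 BTU/kWh = 11.96 kWh
Cost per kWh = £4.54 / 11.96 kWh = £0.380

£0.38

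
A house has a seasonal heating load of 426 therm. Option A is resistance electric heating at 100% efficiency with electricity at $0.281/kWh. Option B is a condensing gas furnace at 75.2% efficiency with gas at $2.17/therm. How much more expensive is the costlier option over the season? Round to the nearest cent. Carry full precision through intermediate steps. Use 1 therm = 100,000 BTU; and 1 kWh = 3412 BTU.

$2279.10

Heat load = 426 therm × 100,000 = 42,600,000 BTU
Gas: input = 42,600,000 / 0.752 = 56,648,936 BTU = 566.5 therm → 566.5 × $2.17 = $1,229.28
Electric: 42,600,000 BTU / 3412 = 12,490 kWh → × $0.281 = $3,508.38
Difference = |$1,229.28 − $3,508.38| = $2,279.10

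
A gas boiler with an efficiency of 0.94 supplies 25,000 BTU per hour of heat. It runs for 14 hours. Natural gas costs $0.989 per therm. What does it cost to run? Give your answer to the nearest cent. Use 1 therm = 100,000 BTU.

Heat delivered = 25,000 BTU/h × 14 h = 350,000 BTU
Gas input = 350,000 / 0.94 = 372,340 BTU
= 372,340 / 100,000 = 3.723 therm
Cost = 3.723 × $0.989/therm = $3.68

$3.68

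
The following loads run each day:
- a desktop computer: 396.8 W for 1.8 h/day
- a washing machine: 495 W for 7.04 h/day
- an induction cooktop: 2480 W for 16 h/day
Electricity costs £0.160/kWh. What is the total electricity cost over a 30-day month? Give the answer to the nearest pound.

£211

desktop computer: 396.8 W × 1.8 h × 30 d = 21,427 Wh = 21.43 kWh
washing machine: 495 W × 7.04 h × 30 d = 104,544 Wh = 104.5 kWh
induction cooktop: 2480 W × 16 h × 30 d = 1,190,400 Wh = 1,190 kWh
Total energy = 21.43 + 104.5 + 1,190 = 1,316 kWh
Cost = 1,316 kWh × £0.160 = £210.62 ≈ £211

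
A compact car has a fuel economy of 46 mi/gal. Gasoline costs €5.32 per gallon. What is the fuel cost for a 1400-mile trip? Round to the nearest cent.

€161.91

Fuel = 1400 mi / 46 mpg = 30.43 gal
Cost = 30.43 gal × €5.32/gal = €161.91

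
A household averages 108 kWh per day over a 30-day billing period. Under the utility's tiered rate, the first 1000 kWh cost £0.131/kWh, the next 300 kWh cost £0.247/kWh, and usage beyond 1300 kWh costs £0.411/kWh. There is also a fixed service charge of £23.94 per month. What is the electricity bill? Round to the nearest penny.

Usage = 108 kWh/day × 30 days = 3240 kWh
First 1000 kWh × £0.131 = £131.00
Next 300 kWh × £0.247 = £74.10
Remaining 1940 kWh × £0.411 = £797.34
Energy charge = £1,002.44; + service £23.94 = £1,026.38

£1026.38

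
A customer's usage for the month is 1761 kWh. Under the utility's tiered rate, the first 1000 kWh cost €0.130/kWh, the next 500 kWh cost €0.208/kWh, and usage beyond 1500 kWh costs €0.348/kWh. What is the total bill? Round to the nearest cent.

€324.83

First 1000 kWh × €0.130 = €130.00
Next 500 kWh × €0.208 = €104.00
Remaining 261 kWh × €0.348 = €90.83
Total = €324.83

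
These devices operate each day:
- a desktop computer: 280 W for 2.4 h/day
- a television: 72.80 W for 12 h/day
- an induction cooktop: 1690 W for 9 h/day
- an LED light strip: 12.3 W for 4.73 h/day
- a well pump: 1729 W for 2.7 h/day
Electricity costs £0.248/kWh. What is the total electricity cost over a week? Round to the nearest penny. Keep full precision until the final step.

£37.29

desktop computer: 280 W × 2.4 h × 7 d = 4,704 Wh = 4.704 kWh
television: 72.80 W × 12 h × 7 d = 6,115 Wh = 6.115 kWh
induction cooktop: 1690 W × 9 h × 7 d = 106,470 Wh = 106.5 kWh
LED light strip: 12.3 W × 4.73 h × 7 d = 407 Wh = 0.4073 kWh
well pump: 1729 W × 2.7 h × 7 d = 32,678 Wh = 32.68 kWh
Total energy = 4.704 + 6.115 + 106.5 + 0.4073 + 32.68 = 150.4 kWh
Cost = 150.4 kWh × £0.248 = £37.29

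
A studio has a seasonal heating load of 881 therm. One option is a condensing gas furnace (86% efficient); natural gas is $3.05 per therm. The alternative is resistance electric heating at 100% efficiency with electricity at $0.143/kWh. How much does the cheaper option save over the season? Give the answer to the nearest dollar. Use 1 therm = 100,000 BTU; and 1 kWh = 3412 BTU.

Heat load = 881 therm × 100,000 = 88,100,000 BTU
Gas: input = 88,100,000 / 0.86 = 102,441,860 BTU = 1,024 therm → 1,024 × $3.05 = $3,124.48
Electric: 88,100,000 BTU / 3412 = 25,820 kWh → × $0.143 = $3,692.35
Difference = |$3,124.48 − $3,692.35| = $567.87 ≈ $568

$568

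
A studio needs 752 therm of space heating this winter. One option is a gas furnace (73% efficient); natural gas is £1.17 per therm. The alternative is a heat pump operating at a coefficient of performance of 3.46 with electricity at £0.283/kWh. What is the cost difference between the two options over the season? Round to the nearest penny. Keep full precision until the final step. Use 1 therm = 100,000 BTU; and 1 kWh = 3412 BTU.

Heat load = 752 therm × 100,000 = 75,200,000 BTU
Gas: input = 75,200,000 / 0.73 = 103,013,699 BTU = 1,030 therm → 1,030 × £1.17 = £1,205.26
Heat pump: 75,200,000 BTU / 3412 = 22,040 kWh heat; / 3.46 = 6,370 kWh in → × £0.283 = £1,802.68
Difference = |£1,205.26 − £1,802.68| = £597.42

£597.42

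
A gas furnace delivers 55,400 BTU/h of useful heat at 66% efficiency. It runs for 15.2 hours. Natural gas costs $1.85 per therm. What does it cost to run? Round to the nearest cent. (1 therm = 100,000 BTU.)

Heat delivered = 55,400 BTU/h × 15.2 h = 842,080 BTU
Gas input = 842,080 / 0.66 = 1,275,879 BTU
= 1,275,879 / 100,000 = 12.76 therm
Cost = 12.76 × $1.85/therm = $23.60

$23.60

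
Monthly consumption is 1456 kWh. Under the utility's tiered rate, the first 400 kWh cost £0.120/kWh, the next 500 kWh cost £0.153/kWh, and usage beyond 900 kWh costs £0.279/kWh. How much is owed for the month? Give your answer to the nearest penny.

First 400 kWh × £0.120 = £48.00
Next 500 kWh × £0.153 = £76.50
Remaining 556 kWh × £0.279 = £155.12
Total = £279.62

£279.62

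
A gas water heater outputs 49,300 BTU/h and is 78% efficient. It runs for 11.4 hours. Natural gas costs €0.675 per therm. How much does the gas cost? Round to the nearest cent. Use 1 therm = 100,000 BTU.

€4.86

Heat delivered = 49,300 BTU/h × 11.4 h = 562,020 BTU
Gas input = 562,020 / 0.78 = 720,538 BTU
= 720,538 / 100,000 = 7.205 therm
Cost = 7.205 × €0.675/therm = €4.86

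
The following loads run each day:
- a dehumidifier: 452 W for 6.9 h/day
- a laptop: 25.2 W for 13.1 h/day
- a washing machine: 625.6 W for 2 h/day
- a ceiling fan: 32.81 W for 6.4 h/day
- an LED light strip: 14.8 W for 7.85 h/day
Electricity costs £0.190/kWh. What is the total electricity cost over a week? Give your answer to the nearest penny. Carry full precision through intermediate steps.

dehumidifier: 452 W × 6.9 h × 7 d = 21,832 Wh = 21.83 kWh
laptop: 25.2 W × 13.1 h × 7 d = 2,311 Wh = 2.311 kWh
washing machine: 625.6 W × 2 h × 7 d = 8,758 Wh = 8.758 kWh
ceiling fan: 32.81 W × 6.4 h × 7 d = 1,470 Wh = 1.47 kWh
LED light strip: 14.8 W × 7.85 h × 7 d = 813 Wh = 0.8133 kWh
Total energy = 21.83 + 2.311 + 8.758 + 1.47 + 0.8133 = 35.18 kWh
Cost = 35.18 kWh × £0.190 = £6.68

£6.68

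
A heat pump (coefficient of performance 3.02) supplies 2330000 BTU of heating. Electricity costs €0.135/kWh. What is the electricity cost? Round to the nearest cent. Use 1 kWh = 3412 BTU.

Heat delivered = 2,330,000 BTU / 3412 = 682.9 kWh
Electrical input = 682.9 kWh / 3.02 = 226.1 kWh
Cost = 226.1 × €0.135/kWh = €30.53

€30.53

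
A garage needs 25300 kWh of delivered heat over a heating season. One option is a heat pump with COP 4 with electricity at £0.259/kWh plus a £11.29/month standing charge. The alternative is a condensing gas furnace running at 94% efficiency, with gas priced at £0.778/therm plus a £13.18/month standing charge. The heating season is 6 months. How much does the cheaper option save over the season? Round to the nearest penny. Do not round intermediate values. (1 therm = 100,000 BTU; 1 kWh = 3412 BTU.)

Heat load = 25300 kWh × 3412 = 86,323,600 BTU
Gas: input = 86,323,600 / 0.94 = 91,833,617 BTU = 918.3 therm → 918.3 × £0.778 = £714.47; + 6 × £13.18 standing = £793.55
Heat pump: 86,323,600 BTU / 3412 = 25,300 kWh heat; / 4 = 6,325 kWh in → × £0.259 = £1,638.17; + 6 × £11.29 standing = £1,705.91
Difference = |£793.55 − £1,705.91| = £912.37

£912.37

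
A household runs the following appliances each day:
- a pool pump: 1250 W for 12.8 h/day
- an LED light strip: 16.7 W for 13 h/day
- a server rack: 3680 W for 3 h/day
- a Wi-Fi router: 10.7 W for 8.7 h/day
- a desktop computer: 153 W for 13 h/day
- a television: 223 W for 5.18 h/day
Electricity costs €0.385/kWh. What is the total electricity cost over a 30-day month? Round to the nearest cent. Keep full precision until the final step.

€352.21

pool pump: 1250 W × 12.8 h × 30 d = 480,000 Wh = 480 kWh
LED light strip: 16.7 W × 13 h × 30 d = 6,513 Wh = 6.513 kWh
server rack: 3680 W × 3 h × 30 d = 331,200 Wh = 331.2 kWh
Wi-Fi router: 10.7 W × 8.7 h × 30 d = 2,793 Wh = 2.793 kWh
desktop computer: 153 W × 13 h × 30 d = 59,670 Wh = 59.67 kWh
television: 223 W × 5.18 h × 30 d = 34,654 Wh = 34.65 kWh
Total energy = 480 + 6.513 + 331.2 + 2.793 + 59.67 + 34.65 = 914.8 kWh
Cost = 914.8 kWh × €0.385 = €352.21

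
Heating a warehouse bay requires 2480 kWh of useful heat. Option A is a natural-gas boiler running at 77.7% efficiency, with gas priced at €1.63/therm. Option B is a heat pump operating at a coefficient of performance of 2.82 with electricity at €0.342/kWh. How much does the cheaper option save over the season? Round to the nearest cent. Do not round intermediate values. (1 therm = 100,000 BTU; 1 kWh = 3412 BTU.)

Heat load = 2480 kWh × 3412 = 8,461,760 BTU
Gas: input = 8,461,760 / 0.777 = 10,890,296 BTU = 108.9 therm → 108.9 × €1.63 = €177.51
Heat pump: 8,461,760 BTU / 3412 = 2,480 kWh heat; / 2.82 = 879.4 kWh in → × €0.342 = €300.77
Difference = |€177.51 − €300.77| = €123.25

€123.25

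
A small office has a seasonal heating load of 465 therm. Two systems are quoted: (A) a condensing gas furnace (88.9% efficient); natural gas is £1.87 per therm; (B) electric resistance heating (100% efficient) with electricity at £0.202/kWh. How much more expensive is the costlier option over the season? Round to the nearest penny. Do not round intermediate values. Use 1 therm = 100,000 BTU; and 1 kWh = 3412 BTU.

Heat load = 465 therm × 100,000 = 46,500,000 BTU
Gas: input = 46,500,000 / 0.889 = 52,305,962 BTU = 523.1 therm → 523.1 × £1.87 = £978.12
Electric: 46,500,000 BTU / 3412 = 13,630 kWh → × £0.202 = £2,752.93
Difference = |£978.12 − £2,752.93| = £1,774.81

£1774.81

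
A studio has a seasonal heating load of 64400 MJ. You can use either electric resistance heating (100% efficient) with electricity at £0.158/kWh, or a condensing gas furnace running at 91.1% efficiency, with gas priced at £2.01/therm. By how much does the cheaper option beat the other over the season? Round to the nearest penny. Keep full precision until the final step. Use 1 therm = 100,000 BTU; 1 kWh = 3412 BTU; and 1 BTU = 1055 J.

£1479.89

Heat load = 64400 MJ = 64,400,000,000 J / 1055 = 61,042,654 BTU
Gas: input = 61,042,654 / 0.911 = 67,006,206 BTU = 670.1 therm → 670.1 × £2.01 = £1,346.82
Electric: 61,042,654 BTU / 3412 = 17,890 kWh → × £0.158 = £2,826.71
Difference = |£1,346.82 − £2,826.71| = £1,479.89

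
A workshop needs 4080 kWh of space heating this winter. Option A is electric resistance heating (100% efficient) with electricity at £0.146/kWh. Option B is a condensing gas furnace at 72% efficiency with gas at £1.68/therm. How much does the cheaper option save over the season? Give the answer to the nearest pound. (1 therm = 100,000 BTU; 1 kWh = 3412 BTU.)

Heat load = 4080 kWh × 3412 = 13,920,960 BTU
Gas: input = 13,920,960 / 0.72 = 19,334,667 BTU = 193.3 therm → 193.3 × £1.68 = £324.82
Electric: 13,920,960 BTU / 3412 = 4,080 kWh → × £0.146 = £595.68
Difference = |£324.82 − £595.68| = £270.86 ≈ £271

£271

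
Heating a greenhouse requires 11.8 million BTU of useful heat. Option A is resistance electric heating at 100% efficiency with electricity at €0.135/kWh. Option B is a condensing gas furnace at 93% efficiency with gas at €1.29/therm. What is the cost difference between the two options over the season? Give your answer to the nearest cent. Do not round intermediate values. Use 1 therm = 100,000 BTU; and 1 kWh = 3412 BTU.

Heat load = 11.8 × 10⁶ BTU = 11,800,000 BTU
Gas: input = 11,800,000 / 0.930 = 12,688,172 BTU = 126.9 therm → 126.9 × €1.29 = €163.68
Electric: 11,800,000 BTU / 3412 = 3,458 kWh → × €0.135 = €466.88
Difference = |€163.68 − €466.88| = €303.20

€303.20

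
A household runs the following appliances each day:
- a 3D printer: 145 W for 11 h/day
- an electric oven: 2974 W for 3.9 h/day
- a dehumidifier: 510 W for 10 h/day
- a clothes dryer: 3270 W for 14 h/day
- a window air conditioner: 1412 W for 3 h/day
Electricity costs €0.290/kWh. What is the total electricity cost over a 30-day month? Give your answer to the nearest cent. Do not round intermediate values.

€594.29

3D printer: 145 W × 11 h × 30 d = 47,850 Wh = 47.85 kWh
electric oven: 2974 W × 3.9 h × 30 d = 347,958 Wh = 348 kWh
dehumidifier: 510 W × 10 h × 30 d = 153,000 Wh = 153 kWh
clothes dryer: 3270 W × 14 h × 30 d = 1,373,400 Wh = 1,373 kWh
window air conditioner: 1412 W × 3 h × 30 d = 127,080 Wh = 127.1 kWh
Total energy = 47.85 + 348 + 153 + 1,373 + 127.1 = 2,049 kWh
Cost = 2,049 kWh × €0.290 = €594.29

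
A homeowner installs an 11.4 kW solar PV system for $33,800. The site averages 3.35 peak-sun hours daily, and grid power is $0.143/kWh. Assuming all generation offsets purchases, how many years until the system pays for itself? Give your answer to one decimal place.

Daily generation = 11.4 kW × 3.35 h = 38.19 kWh
Annual generation = 38.19 × 365 = 13939 kWh
Annual savings = 13939 × $0.143 = $1,993.33
Payback = $33,800 / $1,993.33 = 17 years

17.0 years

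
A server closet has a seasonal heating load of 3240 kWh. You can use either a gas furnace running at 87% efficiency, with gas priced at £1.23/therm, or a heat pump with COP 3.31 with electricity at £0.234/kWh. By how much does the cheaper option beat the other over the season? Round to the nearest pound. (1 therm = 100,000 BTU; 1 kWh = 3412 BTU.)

£73

Heat load = 3240 kWh × 3412 = 11,054,880 BTU
Gas: input = 11,054,880 / 0.87 = 12,706,759 BTU = 127.1 therm → 127.1 × £1.23 = £156.29
Heat pump: 11,054,880 BTU / 3412 = 3,240 kWh heat; / 3.31 = 978.9 kWh in → × £0.234 = £229.05
Difference = |£156.29 − £229.05| = £72.76 ≈ £73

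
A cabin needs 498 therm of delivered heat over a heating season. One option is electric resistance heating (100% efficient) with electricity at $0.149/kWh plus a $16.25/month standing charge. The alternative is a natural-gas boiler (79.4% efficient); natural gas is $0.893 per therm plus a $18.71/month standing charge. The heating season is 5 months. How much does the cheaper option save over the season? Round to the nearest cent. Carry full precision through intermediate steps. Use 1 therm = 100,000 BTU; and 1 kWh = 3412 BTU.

Heat load = 498 therm × 100,000 = 49,800,000 BTU
Gas: input = 49,800,000 / 0.794 = 62,720,403 BTU = 627.2 therm → 627.2 × $0.893 = $560.09; + 5 × $18.71 standing = $653.64
Electric: 49,800,000 BTU / 3412 = 14,600 kWh → × $0.149 = $2,174.74; + 5 × $16.25 standing = $2,255.99
Difference = |$653.64 − $2,255.99| = $1,602.34

$1602.34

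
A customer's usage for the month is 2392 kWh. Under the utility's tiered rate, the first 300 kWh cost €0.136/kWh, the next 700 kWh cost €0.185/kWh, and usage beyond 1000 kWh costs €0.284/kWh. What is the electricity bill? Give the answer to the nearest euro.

First 300 kWh × €0.136 = €40.80
Next 700 kWh × €0.185 = €129.50
Remaining 1392 kWh × €0.284 = €395.33
Total = €565.63 ≈ €566

€566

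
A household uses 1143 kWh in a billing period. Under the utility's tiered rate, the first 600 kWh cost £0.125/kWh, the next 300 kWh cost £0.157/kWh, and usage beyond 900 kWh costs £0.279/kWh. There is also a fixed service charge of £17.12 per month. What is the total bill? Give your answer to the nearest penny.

First 600 kWh × £0.125 = £75.00
Next 300 kWh × £0.157 = £47.10
Remaining 243 kWh × £0.279 = £67.80
Energy charge = £189.90; + service £17.12 = £207.02

£207.02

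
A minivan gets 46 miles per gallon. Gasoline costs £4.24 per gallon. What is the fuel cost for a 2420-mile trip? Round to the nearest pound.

Fuel = 2420 mi / 46 mpg = 52.61 gal
Cost = 52.61 gal × £4.24/gal = £223.06 ≈ £223

£223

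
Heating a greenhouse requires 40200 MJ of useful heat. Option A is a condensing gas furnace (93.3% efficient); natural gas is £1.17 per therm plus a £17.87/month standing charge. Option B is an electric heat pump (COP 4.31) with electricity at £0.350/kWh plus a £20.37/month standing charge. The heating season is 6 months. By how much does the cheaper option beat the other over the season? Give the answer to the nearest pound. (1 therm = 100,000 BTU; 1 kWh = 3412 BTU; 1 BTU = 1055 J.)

£444

Heat load = 40200 MJ = 40,200,000,000 J / 1055 = 38,104,265 BTU
Gas: input = 38,104,265 / 0.933 = 40,840,585 BTU = 408.4 therm → 408.4 × £1.17 = £477.83; + 6 × £17.87 standing = £585.05
Heat pump: 38,104,265 BTU / 3412 = 11,170 kWh heat; / 4.31 = 2,591 kWh in → × £0.350 = £906.89; + 6 × £20.37 standing = £1,029.11
Difference = |£585.05 − £1,029.11| = £444.06 ≈ £444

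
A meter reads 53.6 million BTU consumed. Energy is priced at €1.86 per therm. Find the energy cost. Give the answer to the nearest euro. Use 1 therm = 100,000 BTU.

€997

53.6 million BTU × (10 therm/million BTU) = 536 therm
Cost = 536 therm × €1.86/therm = €996.96 ≈ €997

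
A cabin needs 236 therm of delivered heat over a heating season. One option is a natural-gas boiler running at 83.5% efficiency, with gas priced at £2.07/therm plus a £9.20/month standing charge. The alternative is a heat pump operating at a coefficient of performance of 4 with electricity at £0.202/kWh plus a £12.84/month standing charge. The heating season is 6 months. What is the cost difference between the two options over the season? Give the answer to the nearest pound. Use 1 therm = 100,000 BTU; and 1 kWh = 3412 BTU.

£214

Heat load = 236 therm × 100,000 = 23,600,000 BTU
Gas: input = 23,600,000 / 0.835 = 28,263,473 BTU = 282.6 therm → 282.6 × £2.07 = £585.05; + 6 × £9.20 standing = £640.25
Heat pump: 23,600,000 BTU / 3412 = 6,917 kWh heat; / 4 = 1,729 kWh in → × £0.202 = £349.30; + 6 × £12.84 standing = £426.34
Difference = |£640.25 − £426.34| = £213.92 ≈ £214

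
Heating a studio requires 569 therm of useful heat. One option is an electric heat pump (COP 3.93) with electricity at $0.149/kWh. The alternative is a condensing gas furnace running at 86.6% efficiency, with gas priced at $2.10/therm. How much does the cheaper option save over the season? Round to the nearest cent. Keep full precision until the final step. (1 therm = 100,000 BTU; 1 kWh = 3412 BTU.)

Heat load = 569 therm × 100,000 = 56,900,000 BTU
Gas: input = 56,900,000 / 0.866 = 65,704,388 BTU = 657 therm → 657 × $2.10 = $1,379.79
Heat pump: 56,900,000 BTU / 3412 = 16,680 kWh heat; / 3.93 = 4,243 kWh in → × $0.149 = $632.26
Difference = |$1,379.79 − $632.26| = $747.53

$747.53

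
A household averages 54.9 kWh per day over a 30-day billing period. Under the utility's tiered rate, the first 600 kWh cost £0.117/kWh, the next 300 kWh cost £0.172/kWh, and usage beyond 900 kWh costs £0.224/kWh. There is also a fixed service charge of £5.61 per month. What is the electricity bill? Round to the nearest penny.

£294.74

Usage = 54.9 kWh/day × 30 days = 1647 kWh
First 600 kWh × £0.117 = £70.20
Next 300 kWh × £0.172 = £51.60
Remaining 747 kWh × £0.224 = £167.33
Energy charge = £289.13; + service £5.61 = £294.74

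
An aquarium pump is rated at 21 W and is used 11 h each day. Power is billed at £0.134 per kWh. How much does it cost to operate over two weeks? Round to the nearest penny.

£0.43

Energy = 21 W × 11 h/day × 14 days = 3,234 Wh = 3.234 kWh
Cost = 3.234 kWh × £0.134/kWh = £0.43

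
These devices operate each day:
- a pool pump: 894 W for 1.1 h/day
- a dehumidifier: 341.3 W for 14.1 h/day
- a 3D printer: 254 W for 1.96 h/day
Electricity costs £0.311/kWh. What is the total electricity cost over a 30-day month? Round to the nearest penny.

pool pump: 894 W × 1.1 h × 30 d = 29,502 Wh = 29.5 kWh
dehumidifier: 341.3 W × 14.1 h × 30 d = 144,370 Wh = 144.4 kWh
3D printer: 254 W × 1.96 h × 30 d = 14,935 Wh = 14.94 kWh
Total energy = 29.5 + 144.4 + 14.94 = 188.8 kWh
Cost = 188.8 kWh × £0.311 = £58.72

£58.72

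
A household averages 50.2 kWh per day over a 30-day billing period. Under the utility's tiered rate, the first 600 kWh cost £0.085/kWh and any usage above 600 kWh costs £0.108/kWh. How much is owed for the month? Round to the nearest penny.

Usage = 50.2 kWh/day × 30 days = 1506 kWh
First 600 kWh × £0.085 = £51.00
Remaining 906 kWh × £0.108 = £97.85
Total = £148.85

£148.85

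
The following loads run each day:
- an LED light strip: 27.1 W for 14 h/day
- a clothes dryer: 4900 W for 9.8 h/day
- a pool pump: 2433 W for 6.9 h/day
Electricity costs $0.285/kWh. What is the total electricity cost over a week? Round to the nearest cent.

LED light strip: 27.1 W × 14 h × 7 d = 2,656 Wh = 2.656 kWh
clothes dryer: 4900 W × 9.8 h × 7 d = 336,140 Wh = 336.1 kWh
pool pump: 2433 W × 6.9 h × 7 d = 117,514 Wh = 117.5 kWh
Total energy = 2.656 + 336.1 + 117.5 = 456.3 kWh
Cost = 456.3 kWh × $0.285 = $130.05

$130.05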